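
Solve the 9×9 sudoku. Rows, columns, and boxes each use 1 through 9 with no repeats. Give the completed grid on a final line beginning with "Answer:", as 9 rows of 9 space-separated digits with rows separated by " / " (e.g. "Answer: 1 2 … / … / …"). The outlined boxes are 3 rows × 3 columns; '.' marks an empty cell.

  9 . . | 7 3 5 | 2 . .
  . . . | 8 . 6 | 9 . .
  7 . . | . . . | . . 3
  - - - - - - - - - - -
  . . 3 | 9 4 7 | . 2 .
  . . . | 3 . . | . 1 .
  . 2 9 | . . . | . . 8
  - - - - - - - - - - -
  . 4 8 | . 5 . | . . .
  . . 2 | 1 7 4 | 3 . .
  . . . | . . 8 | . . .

Step 1. [r3c7∈{1,4,5,6,8}] col 7 places 8 nowhere but r3c7 ⇒ r3c7=8.
Step 2. [r5c9∈{4,5,6,7,9}] across row 5, 9 lands solely at r5c9 ⇒ r5c9=9.
Step 3. [r2c1∈{1,2,3,4,5}] col 1 places 2 nowhere but r2c1, so r2c1=2.
Step 4. [r2c5∈{1}] only 1 remains possible at r2c5, so r2c5=1.
Step 5. [r1c9∈{1,4,6}] across box 3, 1 lands solely at r1c9. So r1c9=1.
Step 6. [r6c5∈{6}] r6c5 has the single candidate 6, so r6c5=6.
Step 7. [r1c2∈{6,8}] in row 1, 8 fits only at r1c2, so r1c2=8.
Step 8. [r4c1∈{1,5,6,8}] in row 4, 8 fits only at r4c1 ⇒ r4c1=8.
Step 9. [r4c2∈{1,5,6}] r4c2 is the only open cell in row 4 admitting 1, so r4c2=1.
Step 10. [r3c3∈{1,4,5,6}] 1 has one home in row 3: r3c3 ⇒ r3c3=1.
Step 11. [r6c4∈{5}] r6c4 is down to just 5. So r6c4=5.
Step 12. [r6c1∈{4}] nothing but 4 survives at r6c1, so r6c1=4.
Step 13. [r6c7∈{7}] only 7 remains possible at r6c7, so r6c7=7.
Step 14. [r5c6∈{2}] nothing but 2 survives at r5c6. So r5c6=2.
Step 15. [r8c8∈{5,6,8,9}] row 8 places 8 nowhere but r8c8. So r8c8=8.
Step 16. [r8c2∈{5,6,9}] in row 8, 9 fits only at r8c2 ⇒ r8c2=9.
Step 17. [r5c7∈{4,5,6}] across row 5, 4 lands solely at r5c7 ⇒ r5c7=4.
Step 18. [r3c4∈{2,4}] r3c4 is the only open cell in col 4 admitting 4 ⇒ r3c4=4.
Step 19. [r3c5∈{2,9}] 2 has one home in row 3: r3c5, so r3c5=2.
Step 20. [r9c5∈{9}] r9c5 has the single candidate 9. So r9c5=9.
Step 21. [r2c2∈{3,5}] in row 2, 3 fits only at r2c2 ⇒ r2c2=3.
Step 22. [r9c1∈{1,3,5,6}] 3 has one home in row 9: r9c1, so r9c1=3.
Step 23. [r9c7∈{1,5,6}] 1 has one home in row 9: r9c7 ⇒ r9c7=1.
Step 24. [r7c7∈{6}] r7c7 is down to just 6 ⇒ r7c7=6.
Step 25. [r8c9∈{5}] r8c9's peers cover all but 5 ⇒ r8c9=5.
Step 26. [r8c1∈{6}] r8c1 has the single candidate 6 ⇒ r8c1=6.
Step 27. [r7c4∈{2}] r7c4's peers cover all but 2. So r7c4=2.
Step 28. [r7c9∈{7}] r7c9 is down to just 7. So r7c9=7.
Step 29. [r2c9∈{4}] only 4 remains possible at r2c9, so r2c9=4.
Step 30. [r2c3∈{5}] only 5 remains possible at r2c3. So r2c3=5.
Step 31. [r3c2∈{6}] r3c2 is down to just 6, so r3c2=6.
Step 32. [r9c2∈{5,7}] in row 9, 5 fits only at r9c2, so r9c2=5.
Step 33. [r9c3∈{7}] r9c3 has the single candidate 7. So r9c3=7.
Step 34. [r6c6∈{1}] only 1 remains possible at r6c6, so r6c6=1.
Step 35. [r5c1∈{5}] r5c1 has the single candidate 5 ⇒ r5c1=5.
Step 36. [r4c9∈{6}] r4c9's peers cover all but 6. So r4c9=6.
Step 37. [r5c2∈{7}] r5c2 has the single candidate 7. So r5c2=7.
Step 38. [r9c9∈{2}] r9c9 has the single candidate 2. So r9c9=2.
Step 39. [r6c8∈{3}] r6c8's peers cover all but 3 ⇒ r6c8=3.
Step 40. [r7c8∈{9}] r7c8's peers cover all but 9, so r7c8=9.
Step 41. [r1c8∈{6}] r1c8 is down to just 6. So r1c8=6.
Step 42. [r9c8∈{4}] only 4 remains possible at r9c8, so r9c8=4.
Step 43. [r7c1∈{1}] r7c1 is down to just 1, so r7c1=1.
Step 44. [r1c3∈{4}] nothing but 4 survives at r1c3, so r1c3=4.
Step 45. [r9c4∈{6}] r9c4 has the single candidate 6, so r9c4=6.
Step 46. [r2c8∈{7}] nothing but 7 survives at r2c8 ⇒ r2c8=7.
Step 47. [r3c8∈{5}] r3c8's peers cover all but 5. So r3c8=5.
Step 48. [r4c7∈{5}] nothing but 5 survives at r4c7, so r4c7=5.
Step 49. [r5c3∈{6}] r5c3 is down to just 6, so r5c3=6.
Step 50. [r7c6∈{3}] r7c6 has the single candidate 3 ⇒ r7c6=3.
Step 51. [r5c5∈{8}] r5c5's peers cover all but 8. So r5c5=8.
Step 52. [r3c6∈{9}] nothing but 9 survives at r3c6, so r3c6=9.

Answer: 9 8 4 7 3 5 2 6 1 / 2 3 5 8 1 6 9 7 4 / 7 6 1 4 2 9 8 5 3 / 8 1 3 9 4 7 5 2 6 / 5 7 6 3 8 2 4 1 9 / 4 2 9 5 6 1 7 3 8 / 1 4 8 2 5 3 6 9 7 / 6 9 2 1 7 4 3 8 5 / 3 5 7 6 9 8 1 4 2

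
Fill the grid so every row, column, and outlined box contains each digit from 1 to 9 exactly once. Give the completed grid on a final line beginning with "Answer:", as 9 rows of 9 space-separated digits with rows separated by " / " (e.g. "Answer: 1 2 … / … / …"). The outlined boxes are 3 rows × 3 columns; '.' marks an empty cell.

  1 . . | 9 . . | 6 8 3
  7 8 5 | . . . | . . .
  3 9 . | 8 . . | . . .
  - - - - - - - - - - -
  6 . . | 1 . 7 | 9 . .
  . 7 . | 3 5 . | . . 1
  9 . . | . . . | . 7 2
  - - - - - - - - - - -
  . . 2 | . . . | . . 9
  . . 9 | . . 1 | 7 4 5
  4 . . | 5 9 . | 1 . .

Step 1. [r1c3∈{4}] r1c3 has the single candidate 4 ⇒ r1c3=4.
Step 2. [r2c9∈{4}] r2c9 is down to just 4, so r2c9=4.
Step 3. [r5c3∈{8}] r5c3's peers cover all but 8. So r5c3=8.
Step 4. [r9c9∈{6,8}] across col 9, 6 lands solely at r9c9, so r9c9=6.
Step 5. [r9c2∈{3}] r9c2 has the single candidate 3. So r9c2=3.
Step 6. [r8c5∈{2,3,6,8}] row 8 places 3 nowhere but r8c5, so r8c5=3.
Step 7. [r2c7∈{2}] r2c7 has the single candidate 2. So r2c7=2.
Step 8. [r2c4∈{6}] nothing but 6 survives at r2c4 ⇒ r2c4=6.
Step 9. [r6c4∈{4}] r6c4 is down to just 4 ⇒ r6c4=4.
Step 10. [r7c7∈{3,8}] r7c7 is the only open cell in box 9 admitting 8. So r7c7=8.
Step 11. [r1c5∈{2,7}] row 1 places 7 nowhere but r1c5. So r1c5=7.
Step 12. [r3c7∈{5}] r3c7's peers cover all but 5. So r3c7=5.
Step 13. [r6c2∈{1,5}] across row 6, 5 lands solely at r6c2, so r6c2=5.
Step 14. [r4c3∈{3}] r4c3's peers cover all but 3 ⇒ r4c3=3.
Step 15. [r2c5∈{1}] r2c5's peers cover all but 1, so r2c5=1.
Step 16. [r5c1∈{2}] only 2 remains possible at r5c1 ⇒ r5c1=2.
Step 17. [r9c6∈{2,8}] r9c6 is the only open cell in row 9 admitting 8 ⇒ r9c6=8.
Step 18. [r6c6∈{6}] r6c6 has the single candidate 6 ⇒ r6c6=6.
Step 19. [r7c5∈{4,6}] across col 5, 6 lands solely at r7c5, so r7c5=6.
Step 20. [r3c5∈{2,4}] r3c5 is the only open cell in col 5 admitting 4. So r3c5=4.
Step 21. [r1c2∈{2}] r1c2 is down to just 2. So r1c2=2.
Step 22. [r4c5∈{2,8}] in row 4, 2 fits only at r4c5. So r4c5=2.
Step 23. [r8c4∈{2}] r8c4 is down to just 2. So r8c4=2.
Step 24. [r9c3∈{7}] r9c3 has the single candidate 7 ⇒ r9c3=7.
Step 25. [r7c4∈{7}] r7c4's peers cover all but 7, so r7c4=7.
Step 26. [r6c7∈{3}] r6c7's peers cover all but 3. So r6c7=3.
Step 27. [r2c6∈{3}] r2c6 is down to just 3, so r2c6=3.
Step 28. [r4c8∈{5}] r4c8 has the single candidate 5 ⇒ r4c8=5.
Step 29. [r6c5∈{8}] r6c5's peers cover all but 8. So r6c5=8.
Step 30. [r8c2∈{6}] nothing but 6 survives at r8c2 ⇒ r8c2=6.
Step 31. [r6c3∈{1}] r6c3 has the single candidate 1, so r6c3=1.
Step 32. [r5c7∈{4}] r5c7's peers cover all but 4, so r5c7=4.
Step 33. [r1c6∈{5}] only 5 remains possible at r1c6 ⇒ r1c6=5.
Step 34. [r4c9∈{8}] nothing but 8 survives at r4c9. So r4c9=8.
Step 35. [r7c6∈{4}] only 4 remains possible at r7c6, so r7c6=4.
Step 36. [r7c1∈{5}] nothing but 5 survives at r7c1 ⇒ r7c1=5.
Step 37. [r5c6∈{9}] nothing but 9 survives at r5c6, so r5c6=9.
Step 38. [r3c8∈{1}] only 1 remains possible at r3c8 ⇒ r3c8=1.
Step 39. [r7c8∈{3}] r7c8's peers cover all but 3. So r7c8=3.
Step 40. [r4c2∈{4}] only 4 remains possible at r4c2, so r4c2=4.
Step 41. [r3c9∈{7}] nothing but 7 survives at r3c9 ⇒ r3c9=7.
Step 42. [r7c2∈{1}] r7c2 has the single candidate 1 ⇒ r7c2=1.
Step 43. [r9c8∈{2}] r9c8's peers cover all but 2, so r9c8=2.
Step 44. [r5c8∈{6}] nothing but 6 survives at r5c8 ⇒ r5c8=6.
Step 45. [r2c8∈{9}] nothing but 9 survives at r2c8. So r2c8=9.
Step 46. [r8c1∈{8}] nothing but 8 survives at r8c1, so r8c1=8.
Step 47. [r3c3∈{6}] nothing but 6 survives at r3c3 ⇒ r3c3=6.
Step 48. [r3c6∈{2}] r3c6's peers cover all but 2 ⇒ r3c6=2.

Answer: 1 2 4 9 7 5 6 8 3 / 7 8 5 6 1 3 2 9 4 / 3 9 6 8 4 2 5 1 7 / 6 4 3 1 2 7 9 5 8 / 2 7 8 3 5 9 4 6 1 / 9 5 1 4 8 6 3 7 2 / 5 1 2 7 6 4 8 3 9 / 8 6 9 2 3 1 7 4 5 / 4 3 7 5 9 8 1 2 6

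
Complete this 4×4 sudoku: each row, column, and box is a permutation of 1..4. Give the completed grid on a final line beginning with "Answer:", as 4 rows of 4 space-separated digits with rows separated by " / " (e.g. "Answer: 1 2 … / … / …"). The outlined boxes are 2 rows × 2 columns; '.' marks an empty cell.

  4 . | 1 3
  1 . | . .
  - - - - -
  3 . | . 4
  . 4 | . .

Step 1. [r3c3∈{2}] nothing but 2 survives at r3c3. So r3c3=2.
Step 2. [r1c2∈{2}] only 2 remains possible at r1c2. So r1c2=2.
Step 3. [r2c2∈{3}] r2c2 has the single candidate 3, so r2c2=3.
Step 4. [r4c4∈{1}] nothing but 1 survives at r4c4, so r4c4=1.
Step 5. [r2c3∈{4}] nothing but 4 survives at r2c3. So r2c3=4.
Step 6. [r2c4∈{2}] r2c4's peers cover all but 2. So r2c4=2.
Step 7. [r4c3∈{3}] r4c3's peers cover all but 3. So r4c3=3.
Step 8. [r3c2∈{1}] nothing but 1 survives at r3c2. So r3c2=1.
Step 9. [r4c1∈{2}] r4c1's peers cover all but 2, so r4c1=2.

Answer: 4 2 1 3 / 1 3 4 2 / 3 1 2 4 / 2 4 3 1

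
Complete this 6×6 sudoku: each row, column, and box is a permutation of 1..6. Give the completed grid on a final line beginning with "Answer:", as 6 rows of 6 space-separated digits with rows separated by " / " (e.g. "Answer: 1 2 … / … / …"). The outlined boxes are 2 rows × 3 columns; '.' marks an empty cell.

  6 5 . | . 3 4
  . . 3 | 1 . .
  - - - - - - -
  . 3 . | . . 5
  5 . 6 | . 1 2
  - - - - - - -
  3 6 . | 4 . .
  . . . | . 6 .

Step 1. [r6c2∈{1,2,4}] r6c2 is the only open cell in col 2 admitting 1 ⇒ r6c2=1.
Step 2. [r6c4∈{2,3,5}] in col 4, 5 fits only at r6c4. So r6c4=5.
Step 3. [r2c2∈{2,4}] across col 2, 2 lands solely at r2c2 ⇒ r2c2=2.
Step 4. [r3c1∈{1,2,4}] col 1 places 1 nowhere but r3c1, so r3c1=1.
Step 5. [r3c3∈{2,4}] row 3 places 2 nowhere but r3c3 ⇒ r3c3=2.
Step 6. [r6c3∈{4}] nothing but 4 survives at r6c3. So r6c3=4.
Step 7. [r1c3∈{1}] r1c3 has the single candidate 1 ⇒ r1c3=1.
Step 8. [r5c6∈{1}] only 1 remains possible at r5c6 ⇒ r5c6=1.
Step 9. [r2c1∈{4}] r2c1 is down to just 4, so r2c1=4.
Step 10. [r6c1∈{2}] r6c1's peers cover all but 2, so r6c1=2.
Step 11. [r1c4∈{2}] r1c4 is down to just 2. So r1c4=2.
Step 12. [r4c4∈{3}] r4c4 is down to just 3, so r4c4=3.
Step 13. [r5c3∈{5}] r5c3 has the single candidate 5 ⇒ r5c3=5.
Step 14. [r3c4∈{6}] r3c4 has the single candidate 6, so r3c4=6.
Step 15. [r2c5∈{5}] r2c5 is down to just 5 ⇒ r2c5=5.
Step 16. [r5c5∈{2}] r5c5 has the single candidate 2, so r5c5=2.
Step 17. [r3c5∈{4}] r3c5's peers cover all but 4, so r3c5=4.
Step 18. [r6c6∈{3}] r6c6 has the single candidate 3, so r6c6=3.
Step 19. [r4c2∈{4}] r4c2 has the single candidate 4 ⇒ r4c2=4.
Step 20. [r2c6∈{6}] only 6 remains possible at r2c6 ⇒ r2c6=6.

Answer: 6 5 1 2 3 4 / 4 2 3 1 5 6 / 1 3 2 6 4 5 / 5 4 6 3 1 2 / 3 6 5 4 2 1 / 2 1 4 5 6 3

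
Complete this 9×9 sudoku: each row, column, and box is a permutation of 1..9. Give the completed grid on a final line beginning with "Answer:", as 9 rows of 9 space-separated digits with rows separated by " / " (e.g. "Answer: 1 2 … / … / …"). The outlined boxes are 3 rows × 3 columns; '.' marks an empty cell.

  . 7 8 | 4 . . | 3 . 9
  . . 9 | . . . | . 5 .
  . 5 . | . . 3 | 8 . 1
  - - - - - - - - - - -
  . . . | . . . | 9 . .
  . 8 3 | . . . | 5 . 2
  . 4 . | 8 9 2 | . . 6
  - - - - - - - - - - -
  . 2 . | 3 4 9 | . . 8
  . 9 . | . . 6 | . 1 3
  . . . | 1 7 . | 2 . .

Step 1. [r9c9∈{4,5}] 5 has one home in col 9: r9c9 ⇒ r9c9=5.
Step 2. [r4c5∈{1,3,5,6}] across col 5, 3 lands solely at r4c5 ⇒ r4c5=3.
Step 3. [r9c6∈{8}] nothing but 8 survives at r9c6, so r9c6=8.
Step 4. [r2c5∈{1,2,6,8}] 8 has one home in row 2: r2c5, so r2c5=8.
Step 5. [r3c4∈{2,6,7,9}] 9 has one home in row 3: r3c4. So r3c4=9.
Step 6. [r3c8∈{2,4,6,7}] row 3 places 7 nowhere but r3c8, so r3c8=7.
Step 7. [r4c9∈{4,7}] r4c9 is the only open cell in col 9 admitting 7. So r4c9=7.
Step 8. [r7c8∈{6}] only 6 remains possible at r7c8. So r7c8=6.
Step 9. [r2c7∈{4,6}] across col 7, 6 lands solely at r2c7. So r2c7=6.
Step 10. [r8c7∈{4,7}] r8c7 is the only open cell in col 7 admitting 4. So r8c7=4.
Step 11. [r5c1∈{1,6,7,9}] row 5 places 9 nowhere but r5c1. So r5c1=9.
Step 12. [r5c8∈{4}] r5c8's peers cover all but 4. So r5c8=4.
Step 13. [r4c6∈{1,4,5}] r4c6 is the only open cell in row 4 admitting 4. So r4c6=4.
Step 14. [r4c4∈{5,6}] in box 5, 5 fits only at r4c4. So r4c4=5.
Step 15. [r8c5∈{2,5}] box 8 places 5 nowhere but r8c5 ⇒ r8c5=5.
Step 16. [r8c3∈{7}] r8c3's peers cover all but 7. So r8c3=7.
Step 17. [r6c7∈{1}] r6c7's peers cover all but 1, so r6c7=1.
Step 18. [r5c4∈{6,7}] col 4 places 6 nowhere but r5c4. So r5c4=6.
Step 19. [r6c3∈{5}] r6c3 is down to just 5. So r6c3=5.
Step 20. [r7c3∈{1}] nothing but 1 survives at r7c3. So r7c3=1.
Step 21. [r5c5∈{1}] only 1 remains possible at r5c5 ⇒ r5c5=1.
Step 22. [r2c4∈{2,7}] across col 4, 7 lands solely at r2c4 ⇒ r2c4=7.
Step 23. [r2c1∈{1,2,3,4}] row 2 places 2 nowhere but r2c1 ⇒ r2c1=2.
Step 24. [r9c1∈{3,4,6}] in col 1, 3 fits only at r9c1 ⇒ r9c1=3.
Step 25. [r2c6∈{1}] only 1 remains possible at r2c6 ⇒ r2c6=1.
Step 26. [r9c3∈{4,6}] row 9 places 4 nowhere but r9c3 ⇒ r9c3=4.
Step 27. [r3c3∈{6}] r3c3 is down to just 6. So r3c3=6.
Step 28. [r4c2∈{1,6}] across col 2, 1 lands solely at r4c2, so r4c2=1.
Step 29. [r1c8∈{2}] r1c8's peers cover all but 2 ⇒ r1c8=2.
Step 30. [r1c1∈{1}] r1c1 has the single candidate 1. So r1c1=1.
Step 31. [r8c1∈{8}] only 8 remains possible at r8c1, so r8c1=8.
Step 32. [r4c8∈{8}] r4c8's peers cover all but 8, so r4c8=8.
Step 33. [r2c9∈{4}] only 4 remains possible at r2c9 ⇒ r2c9=4.
Step 34. [r1c5∈{6}] r1c5's peers cover all but 6, so r1c5=6.
Step 35. [r7c1∈{5}] r7c1's peers cover all but 5, so r7c1=5.
Step 36. [r3c1∈{4}] r3c1's peers cover all but 4 ⇒ r3c1=4.
Step 37. [r7c7∈{7}] nothing but 7 survives at r7c7. So r7c7=7.
Step 38. [r3c5∈{2}] nothing but 2 survives at r3c5, so r3c5=2.
Step 39. [r9c8∈{9}] r9c8 is down to just 9, so r9c8=9.
Step 40. [r1c6∈{5}] only 5 remains possible at r1c6 ⇒ r1c6=5.
Step 41. [r5c6∈{7}] r5c6's peers cover all but 7. So r5c6=7.
Step 42. [r6c8∈{3}] only 3 remains possible at r6c8. So r6c8=3.
Step 43. [r4c1∈{6}] r4c1 is down to just 6, so r4c1=6.
Step 44. [r9c2∈{6}] r9c2 has the single candidate 6. So r9c2=6.
Step 45. [r6c1∈{7}] r6c1 is down to just 7 ⇒ r6c1=7.
Step 46. [r4c3∈{2}] only 2 remains possible at r4c3. So r4c3=2.
Step 47. [r8c4∈{2}] nothing but 2 survives at r8c4, so r8c4=2.
Step 48. [r2c2∈{3}] only 3 remains possible at r2c2, so r2c2=3.

Answer: 1 7 8 4 6 5 3 2 9 / 2 3 9 7 8 1 6 5 4 / 4 5 6 9 2 3 8 7 1 / 6 1 2 5 3 4 9 8 7 / 9 8 3 6 1 7 5 4 2 / 7 4 5 8 9 2 1 3 6 / 5 2 1 3 4 9 7 6 8 / 8 9 7 2 5 6 4 1 3 / 3 6 4 1 7 8 2 9 5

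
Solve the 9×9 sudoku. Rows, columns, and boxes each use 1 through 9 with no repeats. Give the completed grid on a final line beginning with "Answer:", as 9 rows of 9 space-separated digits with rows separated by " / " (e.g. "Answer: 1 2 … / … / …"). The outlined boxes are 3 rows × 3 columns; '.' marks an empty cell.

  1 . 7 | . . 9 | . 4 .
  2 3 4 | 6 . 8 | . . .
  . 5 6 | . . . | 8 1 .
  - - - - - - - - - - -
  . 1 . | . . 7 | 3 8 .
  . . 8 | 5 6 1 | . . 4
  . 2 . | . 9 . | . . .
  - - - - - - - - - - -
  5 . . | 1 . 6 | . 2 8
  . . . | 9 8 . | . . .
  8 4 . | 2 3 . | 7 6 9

Step 1. [r3c6∈{2,3,4}] 2 has one home in col 6: r3c6 ⇒ r3c6=2.
Step 2. [r4c4∈{4}] nothing but 4 survives at r4c4 ⇒ r4c4=4.
Step 3. [r5c1∈{3,7,9}] in row 5, 3 fits only at r5c1 ⇒ r5c1=3.
Step 4. [r6c3∈{5}] r6c3 is down to just 5. So r6c3=5.
Step 5. [r4c9∈{2,5,6}] row 4 places 5 nowhere but r4c9, so r4c9=5.
Step 6. [r3c4∈{3,7}] in col 4, 7 fits only at r3c4. So r3c4=7.
Step 7. [r6c8∈{7}] r6c8 is down to just 7. So r6c8=7.
Step 8. [r1c9∈{2,3,6}] in col 9, 2 fits only at r1c9 ⇒ r1c9=2.
Step 9. [r4c3∈{9}] nothing but 9 survives at r4c3, so r4c3=9.
Step 10. [r8c1∈{6,7}] col 1 places 7 nowhere but r8c1. So r8c1=7.
Step 11. [r8c6∈{4,5}] r8c6 is the only open cell in col 6 admitting 4 ⇒ r8c6=4.
Step 12. [r8c8∈{3,5}] col 8 places 3 nowhere but r8c8. So r8c8=3.
Step 13. [r2c8∈{5,9}] 5 has one home in col 8: r2c8 ⇒ r2c8=5.
Step 14. [r6c9∈{1,6}] across col 9, 6 lands solely at r6c9 ⇒ r6c9=6.
Step 15. [r8c9∈{1}] nothing but 1 survives at r8c9, so r8c9=1.
Step 16. [r6c6∈{3}] r6c6 has the single candidate 3. So r6c6=3.
Step 17. [r2c7∈{9}] only 9 remains possible at r2c7, so r2c7=9.
Step 18. [r1c7∈{6}] r1c7's peers cover all but 6. So r1c7=6.
Step 19. [r8c7∈{5}] r8c7's peers cover all but 5 ⇒ r8c7=5.
Step 20. [r3c9∈{3}] only 3 remains possible at r3c9. So r3c9=3.
Step 21. [r8c3∈{2}] nothing but 2 survives at r8c3, so r8c3=2.
Step 22. [r7c3∈{3}] r7c3's peers cover all but 3. So r7c3=3.
Step 23. [r7c2∈{9}] r7c2 is down to just 9, so r7c2=9.
Step 24. [r6c7∈{1}] r6c7 is down to just 1. So r6c7=1.
Step 25. [r7c5∈{7}] only 7 remains possible at r7c5. So r7c5=7.
Step 26. [r1c5∈{5}] only 5 remains possible at r1c5, so r1c5=5.
Step 27. [r1c2∈{8}] r1c2's peers cover all but 8. So r1c2=8.
Step 28. [r9c6∈{5}] only 5 remains possible at r9c6 ⇒ r9c6=5.
Step 29. [r6c1∈{4}] only 4 remains possible at r6c1, so r6c1=4.
Step 30. [r8c2∈{6}] only 6 remains possible at r8c2. So r8c2=6.
Step 31. [r5c7∈{2}] r5c7 has the single candidate 2 ⇒ r5c7=2.
Step 32. [r1c4∈{3}] r1c4 has the single candidate 3 ⇒ r1c4=3.
Step 33. [r5c2∈{7}] only 7 remains possible at r5c2 ⇒ r5c2=7.
Step 34. [r9c3∈{1}] nothing but 1 survives at r9c3. So r9c3=1.
Step 35. [r7c7∈{4}] only 4 remains possible at r7c7, so r7c7=4.
Step 36. [r4c5∈{2}] r4c5 is down to just 2. So r4c5=2.
Step 37. [r2c9∈{7}] r2c9 is down to just 7, so r2c9=7.
Step 38. [r3c1∈{9}] r3c1's peers cover all but 9 ⇒ r3c1=9.
Step 39. [r4c1∈{6}] r4c1's peers cover all but 6 ⇒ r4c1=6.
Step 40. [r3c5∈{4}] nothing but 4 survives at r3c5. So r3c5=4.
Step 41. [r2c5∈{1}] nothing but 1 survives at r2c5. So r2c5=1.
Step 42. [r6c4∈{8}] r6c4's peers cover all but 8, so r6c4=8.
Step 43. [r5c8∈{9}] r5c8 is down to just 9. So r5c8=9.

Answer: 1 8 7 3 5 9 6 4 2 / 2 3 4 6 1 8 9 5 7 / 9 5 6 7 4 2 8 1 3 / 6 1 9 4 2 7 3 8 5 / 3 7 8 5 6 1 2 9 4 / 4 2 5 8 9 3 1 7 6 / 5 9 3 1 7 6 4 2 8 / 7 6 2 9 8 4 5 3 1 / 8 4 1 2 3 5 7 6 9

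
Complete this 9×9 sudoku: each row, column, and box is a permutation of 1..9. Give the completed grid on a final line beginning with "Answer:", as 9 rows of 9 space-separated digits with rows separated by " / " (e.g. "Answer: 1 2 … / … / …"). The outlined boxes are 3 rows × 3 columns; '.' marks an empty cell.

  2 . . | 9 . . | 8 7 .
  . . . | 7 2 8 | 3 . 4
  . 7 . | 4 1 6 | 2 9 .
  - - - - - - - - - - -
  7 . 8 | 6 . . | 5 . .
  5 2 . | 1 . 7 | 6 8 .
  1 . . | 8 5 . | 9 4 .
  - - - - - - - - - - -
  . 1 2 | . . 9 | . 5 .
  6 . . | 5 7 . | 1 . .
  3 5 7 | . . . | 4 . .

Step 1. [r5c9∈{3}] only 3 remains possible at r5c9. So r5c9=3.
Step 2. [r1c5∈{3}] r1c5 has the single candidate 3 ⇒ r1c5=3.
Step 3. [r2c3∈{1,5,6,9}] r2c3 is the only open cell in row 2 admitting 5 ⇒ r2c3=5.
Step 4. [r7c1∈{4,8}] across col 1, 4 lands solely at r7c1, so r7c1=4.
Step 5. [r9c4∈{2}] r9c4's peers cover all but 2, so r9c4=2.
Step 6. [r9c8∈{6}] nothing but 6 survives at r9c8, so r9c8=6.
Step 7. [r1c9∈{1,5,6}] r1c9 is the only open cell in col 9 admitting 6, so r1c9=6.
Step 8. [r8c3∈{9}] nothing but 9 survives at r8c3, so r8c3=9.
Step 9. [r4c2∈{3,4,9}] in box 4, 9 fits only at r4c2 ⇒ r4c2=9.
Step 10. [r4c6∈{2,3,4}] r4c6 is the only open cell in row 4 admitting 3. So r4c6=3.
Step 11. [r6c9∈{2,7}] in row 6, 7 fits only at r6c9 ⇒ r6c9=7.
Step 12. [r7c9∈{8}] r7c9 is down to just 8. So r7c9=8.
Step 13. [r5c3∈{4}] r5c3's peers cover all but 4 ⇒ r5c3=4.
Step 14. [r6c3∈{3,6}] col 3 places 6 nowhere but r6c3, so r6c3=6.
Step 15. [r4c9∈{1,2}] 1 has one home in col 9: r4c9. So r4c9=1.
Step 16. [r8c9∈{2}] only 2 remains possible at r8c9, so r8c9=2.
Step 17. [r9c9∈{9}] r9c9's peers cover all but 9, so r9c9=9.
Step 18. [r7c5∈{6}] nothing but 6 survives at r7c5. So r7c5=6.
Step 19. [r3c1∈{8}] r3c1's peers cover all but 8, so r3c1=8.
Step 20. [r1c2∈{4}] r1c2 is down to just 4 ⇒ r1c2=4.
Step 21. [r1c3∈{1}] only 1 remains possible at r1c3. So r1c3=1.
Step 22. [r5c5∈{9}] nothing but 9 survives at r5c5, so r5c5=9.
Step 23. [r9c5∈{8}] r9c5 is down to just 8, so r9c5=8.
Step 24. [r7c7∈{7}] r7c7's peers cover all but 7. So r7c7=7.
Step 25. [r2c8∈{1}] nothing but 1 survives at r2c8. So r2c8=1.
Step 26. [r2c1∈{9}] r2c1 has the single candidate 9 ⇒ r2c1=9.
Step 27. [r4c8∈{2}] r4c8 is down to just 2, so r4c8=2.
Step 28. [r8c8∈{3}] r8c8 has the single candidate 3, so r8c8=3.
Step 29. [r3c9∈{5}] r3c9's peers cover all but 5 ⇒ r3c9=5.
Step 30. [r1c6∈{5}] only 5 remains possible at r1c6. So r1c6=5.
Step 31. [r8c6∈{4}] nothing but 4 survives at r8c6, so r8c6=4.
Step 32. [r2c2∈{6}] r2c2's peers cover all but 6, so r2c2=6.
Step 33. [r8c2∈{8}] r8c2 is down to just 8 ⇒ r8c2=8.
Step 34. [r9c6∈{1}] r9c6's peers cover all but 1, so r9c6=1.
Step 35. [r6c6∈{2}] nothing but 2 survives at r6c6. So r6c6=2.
Step 36. [r6c2∈{3}] r6c2 is down to just 3 ⇒ r6c2=3.
Step 37. [r7c4∈{3}] r7c4 is down to just 3. So r7c4=3.
Step 38. [r4c5∈{4}] only 4 remains possible at r4c5 ⇒ r4c5=4.
Step 39. [r3c3∈{3}] nothing but 3 survives at r3c3. So r3c3=3.

Answer: 2 4 1 9 3 5 8 7 6 / 9 6 5 7 2 8 3 1 4 / 8 7 3 4 1 6 2 9 5 / 7 9 8 6 4 3 5 2 1 / 5 2 4 1 9 7 6 8 3 / 1 3 6 8 5 2 9 4 7 / 4 1 2 3 6 9 7 5 8 / 6 8 9 5 7 4 1 3 2 / 3 5 7 2 8 1 4 6 9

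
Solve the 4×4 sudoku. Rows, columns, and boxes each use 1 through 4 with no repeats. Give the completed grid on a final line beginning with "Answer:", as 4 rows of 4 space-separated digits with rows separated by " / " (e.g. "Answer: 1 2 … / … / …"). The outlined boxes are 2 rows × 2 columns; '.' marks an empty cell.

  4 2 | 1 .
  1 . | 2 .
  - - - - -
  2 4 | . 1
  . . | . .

Step 1. [r4c1∈{3}] r4c1 is down to just 3, so r4c1=3.
Step 2. [r2c4∈{3,4}] in row 2, 4 fits only at r2c4 ⇒ r2c4=4.
Step 3. [r1c4∈{3}] r1c4 is down to just 3. So r1c4=3.
Step 4. [r4c3∈{4}] nothing but 4 survives at r4c3, so r4c3=4.
Step 5. [r2c2∈{3}] nothing but 3 survives at r2c2. So r2c2=3.
Step 6. [r4c2∈{1}] r4c2 is down to just 1, so r4c2=1.
Step 7. [r3c3∈{3}] only 3 remains possible at r3c3. So r3c3=3.
Step 8. [r4c4∈{2}] only 2 remains possible at r4c4 ⇒ r4c4=2.

Answer: 4 2 1 3 / 1 3 2 4 / 2 4 3 1 / 3 1 4 2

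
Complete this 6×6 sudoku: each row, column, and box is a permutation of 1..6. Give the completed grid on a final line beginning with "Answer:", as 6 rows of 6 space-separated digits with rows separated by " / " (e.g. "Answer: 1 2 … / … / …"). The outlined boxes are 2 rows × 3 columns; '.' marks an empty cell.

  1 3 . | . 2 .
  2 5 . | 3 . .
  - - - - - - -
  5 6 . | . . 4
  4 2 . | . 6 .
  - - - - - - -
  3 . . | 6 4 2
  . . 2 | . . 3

Step 1. [r2c5∈{1}] r2c5 has the single candidate 1 ⇒ r2c5=1.
Step 2. [r4c6∈{1,5}] in col 6, 1 fits only at r4c6 ⇒ r4c6=1.
Step 3. [r5c2∈{1}] r5c2 has the single candidate 1. So r5c2=1.
Step 4. [r4c4∈{5}] r4c4 is down to just 5. So r4c4=5.
Step 5. [r2c3∈{4,6}] in row 2, 4 fits only at r2c3 ⇒ r2c3=4.
Step 6. [r4c3∈{3}] r4c3 is down to just 3, so r4c3=3.
Step 7. [r1c3∈{6}] r1c3 has the single candidate 6 ⇒ r1c3=6.
Step 8. [r2c6∈{6}] r2c6 has the single candidate 6, so r2c6=6.
Step 9. [r6c2∈{4}] nothing but 4 survives at r6c2. So r6c2=4.
Step 10. [r6c5∈{5}] nothing but 5 survives at r6c5, so r6c5=5.
Step 11. [r5c3∈{5}] only 5 remains possible at r5c3 ⇒ r5c3=5.
Step 12. [r6c4∈{1}] r6c4's peers cover all but 1. So r6c4=1.
Step 13. [r1c4∈{4}] r1c4 has the single candidate 4, so r1c4=4.
Step 14. [r6c1∈{6}] r6c1 has the single candidate 6, so r6c1=6.
Step 15. [r3c4∈{2}] only 2 remains possible at r3c4 ⇒ r3c4=2.
Step 16. [r3c3∈{1}] only 1 remains possible at r3c3. So r3c3=1.
Step 17. [r3c5∈{3}] r3c5 is down to just 3 ⇒ r3c5=3.
Step 18. [r1c6∈{5}] r1c6's peers cover all but 5 ⇒ r1c6=5.

Answer: 1 3 6 4 2 5 / 2 5 4 3 1 6 / 5 6 1 2 3 4 / 4 2 3 5 6 1 / 3 1 5 6 4 2 / 6 4 2 1 5 3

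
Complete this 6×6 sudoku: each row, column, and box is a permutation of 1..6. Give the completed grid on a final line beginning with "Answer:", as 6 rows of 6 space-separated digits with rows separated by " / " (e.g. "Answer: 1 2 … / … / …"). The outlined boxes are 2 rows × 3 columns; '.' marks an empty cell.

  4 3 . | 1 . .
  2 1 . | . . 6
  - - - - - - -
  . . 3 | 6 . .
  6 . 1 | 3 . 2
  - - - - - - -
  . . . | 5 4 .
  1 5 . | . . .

Step 1. [r1c6∈{5}] r1c6 has the single candidate 5. So r1c6=5.
Step 2. [r5c2∈{2,6}] 6 has one home in col 2: r5c2. So r5c2=6.
Step 3. [r3c5∈{1,5}] across col 5, 1 lands solely at r3c5. So r3c5=1.
Step 4. [r6c6∈{3}] nothing but 3 survives at r6c6, so r6c6=3.
Step 5. [r6c4∈{2}] r6c4 has the single candidate 2 ⇒ r6c4=2.
Step 6. [r4c2∈{4}] r4c2 is down to just 4, so r4c2=4.
Step 7. [r6c3∈{4}] r6c3 is down to just 4, so r6c3=4.
Step 8. [r2c5∈{3}] only 3 remains possible at r2c5. So r2c5=3.
Step 9. [r5c3∈{2}] nothing but 2 survives at r5c3. So r5c3=2.
Step 10. [r1c3∈{6}] nothing but 6 survives at r1c3 ⇒ r1c3=6.
Step 11. [r3c6∈{4}] r3c6 has the single candidate 4. So r3c6=4.
Step 12. [r1c5∈{2}] nothing but 2 survives at r1c5, so r1c5=2.
Step 13. [r2c4∈{4}] r2c4 has the single candidate 4 ⇒ r2c4=4.
Step 14. [r6c5∈{6}] r6c5's peers cover all but 6 ⇒ r6c5=6.
Step 15. [r4c5∈{5}] r4c5 has the single candidate 5, so r4c5=5.
Step 16. [r5c6∈{1}] r5c6 has the single candidate 1. So r5c6=1.
Step 17. [r5c1∈{3}] nothing but 3 survives at r5c1, so r5c1=3.
Step 18. [r3c1∈{5}] r3c1's peers cover all but 5. So r3c1=5.
Step 19. [r2c3∈{5}] r2c3 is down to just 5. So r2c3=5.
Step 20. [r3c2∈{2}] r3c2's peers cover all but 2, so r3c2=2.

Answer: 4 3 6 1 2 5 / 2 1 5 4 3 6 / 5 2 3 6 1 4 / 6 4 1 3 5 2 / 3 6 2 5 4 1 / 1 5 4 2 6 3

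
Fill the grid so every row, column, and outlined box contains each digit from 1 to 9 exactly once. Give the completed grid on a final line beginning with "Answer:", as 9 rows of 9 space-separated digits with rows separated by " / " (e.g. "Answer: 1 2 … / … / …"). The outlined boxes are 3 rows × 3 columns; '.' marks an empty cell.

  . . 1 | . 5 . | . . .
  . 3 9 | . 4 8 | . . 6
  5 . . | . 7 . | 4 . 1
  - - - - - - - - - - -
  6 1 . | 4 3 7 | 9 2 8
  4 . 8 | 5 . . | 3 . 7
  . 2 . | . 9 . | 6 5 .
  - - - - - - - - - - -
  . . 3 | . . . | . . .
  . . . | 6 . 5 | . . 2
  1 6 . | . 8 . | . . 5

Step 1. [r9c7∈{7}] nothing but 7 survives at r9c7, so r9c7=7.
Step 2. [r8c8∈{1,3,4,8,9}] in row 8, 3 fits only at r8c8. So r8c8=3.
Step 3. [r7c4∈{1,2,7,9}] 7 has one home in col 4: r7c4 ⇒ r7c4=7.
Step 4. [r1c6∈{2,3,6,9}] 6 has one home in row 1: r1c6. So r1c6=6.
Step 5. [r3c2∈{8}] nothing but 8 survives at r3c2 ⇒ r3c2=8.
Step 6. [r3c8∈{9}] only 9 remains possible at r3c8, so r3c8=9.
Step 7. [r7c9∈{4,9}] r7c9 is the only open cell in col 9 admitting 9. So r7c9=9.
Step 8. [r8c5∈{1}] r8c5 is down to just 1 ⇒ r8c5=1.
Step 9. [r7c5∈{2}] nothing but 2 survives at r7c5. So r7c5=2.
Step 10. [r8c7∈{8}] nothing but 8 survives at r8c7, so r8c7=8.
Step 11. [r7c6∈{4}] only 4 remains possible at r7c6, so r7c6=4.
Step 12. [r1c7∈{2}] nothing but 2 survives at r1c7. So r1c7=2.
Step 13. [r1c1∈{7}] r1c1 has the single candidate 7 ⇒ r1c1=7.
Step 14. [r8c2∈{4,7,9}] col 2 places 7 nowhere but r8c2 ⇒ r8c2=7.
Step 15. [r5c8∈{1}] r5c8 has the single candidate 1. So r5c8=1.
Step 16. [r1c4∈{3,9}] 9 has one home in row 1: r1c4. So r1c4=9.
Step 17. [r9c3∈{2,4}] r9c3 is the only open cell in row 9 admitting 2, so r9c3=2.
Step 18. [r2c4∈{1,2}] row 2 places 1 nowhere but r2c4 ⇒ r2c4=1.
Step 19. [r9c4∈{3}] r9c4's peers cover all but 3. So r9c4=3.
Step 20. [r3c6∈{2,3}] row 3 places 3 nowhere but r3c6. So r3c6=3.
Step 21. [r2c8∈{7}] only 7 remains possible at r2c8, so r2c8=7.
Step 22. [r4c3∈{5}] only 5 remains possible at r4c3, so r4c3=5.
Step 23. [r1c2∈{4}] r1c2 has the single candidate 4, so r1c2=4.
Step 24. [r6c6∈{1}] only 1 remains possible at r6c6. So r6c6=1.
Step 25. [r7c1∈{8}] r7c1 has the single candidate 8 ⇒ r7c1=8.
Step 26. [r7c8∈{6}] r7c8 is down to just 6. So r7c8=6.
Step 27. [r7c2∈{5}] r7c2 has the single candidate 5. So r7c2=5.
Step 28. [r6c9∈{4}] only 4 remains possible at r6c9 ⇒ r6c9=4.
Step 29. [r9c8∈{4}] only 4 remains possible at r9c8 ⇒ r9c8=4.
Step 30. [r6c1∈{3}] r6c1's peers cover all but 3, so r6c1=3.
Step 31. [r6c4∈{8}] r6c4 is down to just 8 ⇒ r6c4=8.
Step 32. [r2c7∈{5}] r2c7 is down to just 5, so r2c7=5.
Step 33. [r5c2∈{9}] r5c2 has the single candidate 9. So r5c2=9.
Step 34. [r2c1∈{2}] r2c1's peers cover all but 2. So r2c1=2.
Step 35. [r7c7∈{1}] r7c7's peers cover all but 1 ⇒ r7c7=1.
Step 36. [r1c9∈{3}] r1c9's peers cover all but 3, so r1c9=3.
Step 37. [r3c4∈{2}] r3c4 has the single candidate 2, so r3c4=2.
Step 38. [r5c6∈{2}] r5c6 has the single candidate 2. So r5c6=2.
Step 39. [r5c5∈{6}] r5c5 is down to just 6, so r5c5=6.
Step 40. [r1c8∈{8}] r1c8 has the single candidate 8, so r1c8=8.
Step 41. [r6c3∈{7}] nothing but 7 survives at r6c3, so r6c3=7.
Step 42. [r8c1∈{9}] r8c1's peers cover all but 9, so r8c1=9.
Step 43. [r8c3∈{4}] r8c3's peers cover all but 4, so r8c3=4.
Step 44. [r3c3∈{6}] only 6 remains possible at r3c3, so r3c3=6.
Step 45. [r9c6∈{9}] r9c6 is down to just 9, so r9c6=9.

Answer: 7 4 1 9 5 6 2 8 3 / 2 3 9 1 4 8 5 7 6 / 5 8 6 2 7 3 4 9 1 / 6 1 5 4 3 7 9 2 8 / 4 9 8 5 6 2 3 1 7 / 3 2 7 8 9 1 6 5 4 / 8 5 3 7 2 4 1 6 9 / 9 7 4 6 1 5 8 3 2 / 1 6 2 3 8 9 7 4 5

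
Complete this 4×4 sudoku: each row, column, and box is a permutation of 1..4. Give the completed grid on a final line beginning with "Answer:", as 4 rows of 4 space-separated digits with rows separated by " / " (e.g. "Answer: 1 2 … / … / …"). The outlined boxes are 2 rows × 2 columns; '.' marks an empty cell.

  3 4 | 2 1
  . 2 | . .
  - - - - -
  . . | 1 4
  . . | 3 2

Step 1. [r4c2∈{1}] only 1 remains possible at r4c2, so r4c2=1.
Step 2. [r3c2∈{3}] nothing but 3 survives at r3c2, so r3c2=3.
Step 3. [r4c1∈{4}] nothing but 4 survives at r4c1. So r4c1=4.
Step 4. [r2c3∈{4}] r2c3 has the single candidate 4 ⇒ r2c3=4.
Step 5. [r2c4∈{3}] r2c4 has the single candidate 3, so r2c4=3.
Step 6. [r3c1∈{2}] r3c1's peers cover all but 2 ⇒ r3c1=2.
Step 7. [r2c1∈{1}] r2c1 is down to just 1, so r2c1=1.

Answer: 3 4 2 1 / 1 2 4 3 / 2 3 1 4 / 4 1 3 2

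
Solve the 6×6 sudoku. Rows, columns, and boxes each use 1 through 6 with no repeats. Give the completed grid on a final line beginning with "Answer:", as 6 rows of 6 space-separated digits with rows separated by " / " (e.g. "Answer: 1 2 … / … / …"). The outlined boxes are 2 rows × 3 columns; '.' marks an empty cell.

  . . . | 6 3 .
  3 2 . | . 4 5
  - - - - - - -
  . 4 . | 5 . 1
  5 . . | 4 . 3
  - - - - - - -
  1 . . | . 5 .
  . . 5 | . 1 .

Step 1. [r2c3∈{1,6}] in row 2, 6 fits only at r2c3, so r2c3=6.
Step 2. [r1c6∈{2}] only 2 remains possible at r1c6, so r1c6=2.
Step 3. [r1c1∈{4}] nothing but 4 survives at r1c1 ⇒ r1c1=4.
Step 4. [r5c3∈{2,3,4}] across col 3, 4 lands solely at r5c3. So r5c3=4.
Step 5. [r6c1∈{2,6}] in box 5, 2 fits only at r6c1 ⇒ r6c1=2.
Step 6. [r1c3∈{1}] r1c3 is down to just 1. So r1c3=1.
Step 7. [r3c1∈{6}] r3c1's peers cover all but 6. So r3c1=6.
Step 8. [r6c4∈{3}] r6c4 has the single candidate 3. So r6c4=3.
Step 9. [r4c3∈{2}] r4c3's peers cover all but 2 ⇒ r4c3=2.
Step 10. [r5c6∈{6}] r5c6 is down to just 6 ⇒ r5c6=6.
Step 11. [r6c2∈{6}] r6c2's peers cover all but 6 ⇒ r6c2=6.
Step 12. [r3c5∈{2}] r3c5 has the single candidate 2. So r3c5=2.
Step 13. [r2c4∈{1}] r2c4 is down to just 1 ⇒ r2c4=1.
Step 14. [r1c2∈{5}] nothing but 5 survives at r1c2. So r1c2=5.
Step 15. [r3c3∈{3}] r3c3 has the single candidate 3 ⇒ r3c3=3.
Step 16. [r5c4∈{2}] nothing but 2 survives at r5c4, so r5c4=2.
Step 17. [r5c2∈{3}] r5c2 has the single candidate 3 ⇒ r5c2=3.
Step 18. [r4c5∈{6}] r4c5's peers cover all but 6. So r4c5=6.
Step 19. [r4c2∈{1}] r4c2 has the single candidate 1. So r4c2=1.
Step 20. [r6c6∈{4}] nothing but 4 survives at r6c6, so r6c6=4.

Answer: 4 5 1 6 3 2 / 3 2 6 1 4 5 / 6 4 3 5 2 1 / 5 1 2 4 6 3 / 1 3 4 2 5 6 / 2 6 5 3 1 4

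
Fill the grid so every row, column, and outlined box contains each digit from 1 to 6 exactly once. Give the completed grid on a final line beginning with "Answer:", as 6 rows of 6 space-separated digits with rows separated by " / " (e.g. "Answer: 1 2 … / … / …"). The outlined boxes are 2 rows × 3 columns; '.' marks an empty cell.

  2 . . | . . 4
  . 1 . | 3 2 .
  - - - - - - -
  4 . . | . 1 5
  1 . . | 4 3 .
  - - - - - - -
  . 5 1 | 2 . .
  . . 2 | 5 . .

Step 1. [r2c6∈{6}] r2c6 is down to just 6 ⇒ r2c6=6.
Step 2. [r4c3∈{5,6}] row 4 places 5 nowhere but r4c3. So r4c3=5.
Step 3. [r4c2∈{2,6}] row 4 places 6 nowhere but r4c2 ⇒ r4c2=6.
Step 4. [r1c2∈{3}] only 3 remains possible at r1c2. So r1c2=3.
Step 5. [r5c5∈{4,6}] in row 5, 4 fits only at r5c5. So r5c5=4.
Step 6. [r5c1∈{3,6}] r5c1 is the only open cell in row 5 admitting 6 ⇒ r5c1=6.
Step 7. [r6c6∈{1,3}] row 6 places 1 nowhere but r6c6, so r6c6=1.
Step 8. [r6c5∈{6}] r6c5 is down to just 6 ⇒ r6c5=6.
Step 9. [r1c4∈{1}] r1c4's peers cover all but 1. So r1c4=1.
Step 10. [r1c3∈{6}] r1c3's peers cover all but 6. So r1c3=6.
Step 11. [r1c5∈{5}] r1c5 has the single candidate 5 ⇒ r1c5=5.
Step 12. [r3c4∈{6}] r3c4 is down to just 6 ⇒ r3c4=6.
Step 13. [r2c3∈{4}] r2c3 has the single candidate 4, so r2c3=4.
Step 14. [r6c1∈{3}] r6c1 has the single candidate 3 ⇒ r6c1=3.
Step 15. [r2c1∈{5}] only 5 remains possible at r2c1. So r2c1=5.
Step 16. [r4c6∈{2}] nothing but 2 survives at r4c6. So r4c6=2.
Step 17. [r5c6∈{3}] r5c6 is down to just 3. So r5c6=3.
Step 18. [r3c3∈{3}] r3c3's peers cover all but 3, so r3c3=3.
Step 19. [r3c2∈{2}] only 2 remains possible at r3c2, so r3c2=2.
Step 20. [r6c2∈{4}] r6c2 is down to just 4 ⇒ r6c2=4.

Answer: 2 3 6 1 5 4 / 5 1 4 3 2 6 / 4 2 3 6 1 5 / 1 6 5 4 3 2 / 6 5 1 2 4 3 / 3 4 2 5 6 1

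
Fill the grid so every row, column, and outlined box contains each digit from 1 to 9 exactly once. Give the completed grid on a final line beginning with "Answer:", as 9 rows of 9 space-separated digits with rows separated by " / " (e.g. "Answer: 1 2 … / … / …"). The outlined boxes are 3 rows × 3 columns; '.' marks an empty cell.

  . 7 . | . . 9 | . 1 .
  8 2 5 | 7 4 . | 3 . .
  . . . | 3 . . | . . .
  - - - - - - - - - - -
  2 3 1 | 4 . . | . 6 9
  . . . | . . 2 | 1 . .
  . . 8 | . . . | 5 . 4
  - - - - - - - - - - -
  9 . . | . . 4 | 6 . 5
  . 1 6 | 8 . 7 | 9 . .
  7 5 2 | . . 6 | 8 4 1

Step 1. [r6c1∈{6}] r6c1 is down to just 6 ⇒ r6c1=6.
Step 2. [r8c5∈{2,3,5}] in row 8, 5 fits only at r8c5. So r8c5=5.
Step 3. [r6c8∈{2,3,7}] 2 has one home in row 6: r6c8 ⇒ r6c8=2.
Step 4. [r6c5∈{1,3,7,9}] in row 6, 7 fits only at r6c5, so r6c5=7.
Step 5. [r6c2∈{9}] r6c2 is down to just 9. So r6c2=9.
Step 6. [r1c4∈{2,5,6}] 5 has one home in row 1: r1c4. So r1c4=5.
Step 7. [r8c1∈{3,4}] in row 8, 4 fits only at r8c1 ⇒ r8c1=4.
Step 8. [r4c5∈{8}] r4c5 is down to just 8 ⇒ r4c5=8.
Step 9. [r1c9∈{2,6,8}] across row 1, 8 lands solely at r1c9 ⇒ r1c9=8.
Step 10. [r7c3∈{3}] r7c3 has the single candidate 3 ⇒ r7c3=3.
Step 11. [r1c3∈{4}] only 4 remains possible at r1c3, so r1c3=4.
Step 12. [r1c7∈{2}] r1c7 is down to just 2 ⇒ r1c7=2.
Step 13. [r4c7∈{7}] r4c7 is down to just 7 ⇒ r4c7=7.
Step 14. [r2c6∈{1}] r2c6 is down to just 1. So r2c6=1.
Step 15. [r5c9∈{3}] nothing but 3 survives at r5c9. So r5c9=3.
Step 16. [r3c5∈{2,6}] 2 has one home in row 3: r3c5 ⇒ r3c5=2.
Step 17. [r3c8∈{5,7,9}] row 3 places 5 nowhere but r3c8. So r3c8=5.
Step 18. [r9c4∈{9}] nothing but 9 survives at r9c4, so r9c4=9.
Step 19. [r1c5∈{6}] r1c5 is down to just 6, so r1c5=6.
Step 20. [r3c9∈{6,7}] across row 3, 7 lands solely at r3c9. So r3c9=7.
Step 21. [r7c4∈{1,2}] row 7 places 2 nowhere but r7c4 ⇒ r7c4=2.
Step 22. [r3c3∈{9}] r3c3 has the single candidate 9, so r3c3=9.
Step 23. [r3c1∈{1}] r3c1 is down to just 1, so r3c1=1.
Step 24. [r5c3∈{7}] r5c3 is down to just 7 ⇒ r5c3=7.
Step 25. [r7c8∈{7}] r7c8 has the single candidate 7. So r7c8=7.
Step 26. [r5c2∈{4}] r5c2 has the single candidate 4. So r5c2=4.
Step 27. [r3c2∈{6}] only 6 remains possible at r3c2 ⇒ r3c2=6.
Step 28. [r7c2∈{8}] r7c2 has the single candidate 8, so r7c2=8.
Step 29. [r5c1∈{5}] only 5 remains possible at r5c1. So r5c1=5.
Step 30. [r8c9∈{2}] r8c9's peers cover all but 2, so r8c9=2.
Step 31. [r7c5∈{1}] r7c5 is down to just 1, so r7c5=1.
Step 32. [r6c4∈{1}] r6c4 is down to just 1 ⇒ r6c4=1.
Step 33. [r3c6∈{8}] r3c6's peers cover all but 8. So r3c6=8.
Step 34. [r1c1∈{3}] r1c1 has the single candidate 3. So r1c1=3.
Step 35. [r3c7∈{4}] r3c7 is down to just 4 ⇒ r3c7=4.
Step 36. [r5c8∈{8}] r5c8's peers cover all but 8, so r5c8=8.
Step 37. [r2c8∈{9}] nothing but 9 survives at r2c8 ⇒ r2c8=9.
Step 38. [r4c6∈{5}] r4c6 has the single candidate 5, so r4c6=5.
Step 39. [r2c9∈{6}] r2c9 has the single candidate 6. So r2c9=6.
Step 40. [r6c6∈{3}] r6c6 is down to just 3, so r6c6=3.
Step 41. [r9c5∈{3}] nothing but 3 survives at r9c5. So r9c5=3.
Step 42. [r5c5∈{9}] r5c5 is down to just 9 ⇒ r5c5=9.
Step 43. [r8c8∈{3}] r8c8's peers cover all but 3. So r8c8=3.
Step 44. [r5c4∈{6}] nothing but 6 survives at r5c4. So r5c4=6.

Answer: 3 7 4 5 6 9 2 1 8 / 8 2 5 7 4 1 3 9 6 / 1 6 9 3 2 8 4 5 7 / 2 3 1 4 8 5 7 6 9 / 5 4 7 6 9 2 1 8 3 / 6 9 8 1 7 3 5 2 4 / 9 8 3 2 1 4 6 7 5 / 4 1 6 8 5 7 9 3 2 / 7 5 2 9 3 6 8 4 1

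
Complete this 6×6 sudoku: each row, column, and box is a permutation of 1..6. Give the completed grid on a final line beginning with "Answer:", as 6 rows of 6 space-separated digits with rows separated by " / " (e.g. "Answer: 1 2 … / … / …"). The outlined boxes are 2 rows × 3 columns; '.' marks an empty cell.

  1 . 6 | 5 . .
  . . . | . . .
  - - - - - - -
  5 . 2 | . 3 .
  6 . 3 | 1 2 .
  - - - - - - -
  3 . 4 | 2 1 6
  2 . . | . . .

Step 1. [r3c6∈{4}] nothing but 4 survives at r3c6. So r3c6=4.
Step 2. [r2c1∈{4}] nothing but 4 survives at r2c1 ⇒ r2c1=4.
Step 3. [r6c5∈{4,5}] r6c5 is the only open cell in col 5 admitting 5. So r6c5=5.
Step 4. [r6c6∈{3}] r6c6 is down to just 3. So r6c6=3.
Step 5. [r1c2∈{2,3}] 3 has one home in row 1: r1c2, so r1c2=3.
Step 6. [r2c2∈{2,5}] in col 2, 2 fits only at r2c2 ⇒ r2c2=2.
Step 7. [r6c2∈{1,6}] in row 6, 6 fits only at r6c2, so r6c2=6.
Step 8. [r2c4∈{3,6}] r2c4 is the only open cell in row 2 admitting 3. So r2c4=3.
Step 9. [r4c6∈{5}] r4c6 has the single candidate 5, so r4c6=5.
Step 10. [r1c6∈{2}] r1c6's peers cover all but 2. So r1c6=2.
Step 11. [r5c2∈{5}] nothing but 5 survives at r5c2 ⇒ r5c2=5.
Step 12. [r4c2∈{4}] nothing but 4 survives at r4c2 ⇒ r4c2=4.
Step 13. [r6c4∈{4}] r6c4 is down to just 4. So r6c4=4.
Step 14. [r3c4∈{6}] r3c4 is down to just 6. So r3c4=6.
Step 15. [r3c2∈{1}] r3c2 is down to just 1 ⇒ r3c2=1.
Step 16. [r1c5∈{4}] r1c5's peers cover all but 4 ⇒ r1c5=4.
Step 17. [r6c3∈{1}] nothing but 1 survives at r6c3 ⇒ r6c3=1.
Step 18. [r2c6∈{1}] r2c6 is down to just 1. So r2c6=1.
Step 19. [r2c3∈{5}] only 5 remains possible at r2c3. So r2c3=5.
Step 20. [r2c5∈{6}] only 6 remains possible at r2c5. So r2c5=6.

Answer: 1 3 6 5 4 2 / 4 2 5 3 6 1 / 5 1 2 6 3 4 / 6 4 3 1 2 5 / 3 5 4 2 1 6 / 2 6 1 4 5 3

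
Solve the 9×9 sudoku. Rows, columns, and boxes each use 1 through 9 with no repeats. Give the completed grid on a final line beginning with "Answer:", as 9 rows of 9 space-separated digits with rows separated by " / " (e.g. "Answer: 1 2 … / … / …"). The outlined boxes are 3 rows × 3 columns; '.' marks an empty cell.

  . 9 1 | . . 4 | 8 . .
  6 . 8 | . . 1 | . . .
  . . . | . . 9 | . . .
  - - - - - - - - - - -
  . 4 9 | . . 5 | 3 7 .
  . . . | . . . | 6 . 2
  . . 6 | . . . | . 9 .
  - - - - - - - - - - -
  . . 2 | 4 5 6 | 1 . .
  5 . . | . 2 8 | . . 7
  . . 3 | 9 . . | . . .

Step 1. [r8c4∈{1,3}] r8c4 is the only open cell in box 8 admitting 3. So r8c4=3.
Step 2. [r9c5∈{1,7}] 1 has one home in box 8: r9c5. So r9c5=1.
Step 3. [r6c6∈{2,3,7}] col 6 places 2 nowhere but r6c6. So r6c6=2.
Step 4. [r5c6∈{3,7}] 3 has one home in col 6: r5c6. So r5c6=3.
Step 5. [r4c1∈{1,2,8}] in row 4, 2 fits only at r4c1, so r4c1=2.
Step 6. [r8c3∈{4}] r8c3 has the single candidate 4 ⇒ r8c3=4.
Step 7. [r3c1∈{3,4,7}] col 1 places 4 nowhere but r3c1, so r3c1=4.
Step 8. [r8c8∈{6}] r8c8 is down to just 6. So r8c8=6.
Step 9. [r7c1∈{7,8,9}] 9 has one home in col 1: r7c1 ⇒ r7c1=9.
Step 10. [r7c2∈{7,8}] r7c2 is the only open cell in row 7 admitting 7 ⇒ r7c2=7.
Step 11. [r9c1∈{8}] only 8 remains possible at r9c1 ⇒ r9c1=8.
Step 12. [r2c9∈{3,4,5,9}] 9 has one home in col 9: r2c9 ⇒ r2c9=9.
Step 13. [r5c5∈{4,7,8,9}] 9 has one home in row 5: r5c5. So r5c5=9.
Step 14. [r5c8∈{1,4,5,8}] row 5 places 4 nowhere but r5c8, so r5c8=4.
Step 15. [r6c7∈{5}] nothing but 5 survives at r6c7, so r6c7=5.
Step 16. [r3c8∈{1,2,3,5}] r3c8 is the only open cell in col 8 admitting 1, so r3c8=1.
Step 17. [r2c7∈{2,4,7}] row 2 places 4 nowhere but r2c7 ⇒ r2c7=4.
Step 18. [r3c7∈{2,7}] 7 has one home in col 7: r3c7, so r3c7=7.
Step 19. [r1c1∈{3,7}] 7 has one home in box 1: r1c1. So r1c1=7.
Step 20. [r3c3∈{5}] r3c3's peers cover all but 5, so r3c3=5.
Step 21. [r5c1∈{1}] nothing but 1 survives at r5c1, so r5c1=1.
Step 22. [r6c5∈{4,7,8}] row 6 places 4 nowhere but r6c5. So r6c5=4.
Step 23. [r6c4∈{1,7,8}] r6c4 is the only open cell in row 6 admitting 7. So r6c4=7.
Step 24. [r5c4∈{8}] only 8 remains possible at r5c4 ⇒ r5c4=8.
Step 25. [r4c9∈{1,8}] across row 4, 8 lands solely at r4c9. So r4c9=8.
Step 26. [r4c5∈{6}] r4c5's peers cover all but 6 ⇒ r4c5=6.
Step 27. [r1c5∈{3}] r1c5 is down to just 3. So r1c5=3.
Step 28. [r7c9∈{3}] r7c9 is down to just 3. So r7c9=3.
Step 29. [r3c2∈{2,3}] 3 has one home in row 3: r3c2 ⇒ r3c2=3.
Step 30. [r3c4∈{2,6}] 2 has one home in row 3: r3c4. So r3c4=2.
Step 31. [r1c8∈{2,5}] r1c8 is the only open cell in row 1 admitting 2 ⇒ r1c8=2.
Step 32. [r1c4∈{5,6}] in col 4, 6 fits only at r1c4 ⇒ r1c4=6.
Step 33. [r1c9∈{5}] only 5 remains possible at r1c9. So r1c9=5.
Step 34. [r2c2∈{2}] only 2 remains possible at r2c2 ⇒ r2c2=2.
Step 35. [r3c9∈{6}] r3c9's peers cover all but 6 ⇒ r3c9=6.
Step 36. [r5c2∈{5}] nothing but 5 survives at r5c2 ⇒ r5c2=5.
Step 37. [r5c3∈{7}] only 7 remains possible at r5c3. So r5c3=7.
Step 38. [r9c9∈{4}] nothing but 4 survives at r9c9. So r9c9=4.
Step 39. [r9c7∈{2}] r9c7 is down to just 2, so r9c7=2.
Step 40. [r9c6∈{7}] r9c6 is down to just 7, so r9c6=7.
Step 41. [r9c2∈{6}] nothing but 6 survives at r9c2. So r9c2=6.
Step 42. [r4c4∈{1}] r4c4's peers cover all but 1. So r4c4=1.
Step 43. [r6c9∈{1}] nothing but 1 survives at r6c9 ⇒ r6c9=1.
Step 44. [r8c2∈{1}] r8c2's peers cover all but 1 ⇒ r8c2=1.
Step 45. [r8c7∈{9}] nothing but 9 survives at r8c7. So r8c7=9.
Step 46. [r3c5∈{8}] r3c5 is down to just 8 ⇒ r3c5=8.
Step 47. [r2c5∈{7}] nothing but 7 survives at r2c5 ⇒ r2c5=7.
Step 48. [r7c8∈{8}] r7c8 has the single candidate 8, so r7c8=8.
Step 49. [r2c8∈{3}] r2c8 has the single candidate 3 ⇒ r2c8=3.
Step 50. [r2c4∈{5}] r2c4 has the single candidate 5, so r2c4=5.
Step 51. [r6c2∈{8}] only 8 remains possible at r6c2. So r6c2=8.
Step 52. [r6c1∈{3}] nothing but 3 survives at r6c1, so r6c1=3.
Step 53. [r9c8∈{5}] r9c8 has the single candidate 5. So r9c8=5.

Answer: 7 9 1 6 3 4 8 2 5 / 6 2 8 5 7 1 4 3 9 / 4 3 5 2 8 9 7 1 6 / 2 4 9 1 6 5 3 7 8 / 1 5 7 8 9 3 6 4 2 / 3 8 6 7 4 2 5 9 1 / 9 7 2 4 5 6 1 8 3 / 5 1 4 3 2 8 9 6 7 / 8 6 3 9 1 7 2 5 4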